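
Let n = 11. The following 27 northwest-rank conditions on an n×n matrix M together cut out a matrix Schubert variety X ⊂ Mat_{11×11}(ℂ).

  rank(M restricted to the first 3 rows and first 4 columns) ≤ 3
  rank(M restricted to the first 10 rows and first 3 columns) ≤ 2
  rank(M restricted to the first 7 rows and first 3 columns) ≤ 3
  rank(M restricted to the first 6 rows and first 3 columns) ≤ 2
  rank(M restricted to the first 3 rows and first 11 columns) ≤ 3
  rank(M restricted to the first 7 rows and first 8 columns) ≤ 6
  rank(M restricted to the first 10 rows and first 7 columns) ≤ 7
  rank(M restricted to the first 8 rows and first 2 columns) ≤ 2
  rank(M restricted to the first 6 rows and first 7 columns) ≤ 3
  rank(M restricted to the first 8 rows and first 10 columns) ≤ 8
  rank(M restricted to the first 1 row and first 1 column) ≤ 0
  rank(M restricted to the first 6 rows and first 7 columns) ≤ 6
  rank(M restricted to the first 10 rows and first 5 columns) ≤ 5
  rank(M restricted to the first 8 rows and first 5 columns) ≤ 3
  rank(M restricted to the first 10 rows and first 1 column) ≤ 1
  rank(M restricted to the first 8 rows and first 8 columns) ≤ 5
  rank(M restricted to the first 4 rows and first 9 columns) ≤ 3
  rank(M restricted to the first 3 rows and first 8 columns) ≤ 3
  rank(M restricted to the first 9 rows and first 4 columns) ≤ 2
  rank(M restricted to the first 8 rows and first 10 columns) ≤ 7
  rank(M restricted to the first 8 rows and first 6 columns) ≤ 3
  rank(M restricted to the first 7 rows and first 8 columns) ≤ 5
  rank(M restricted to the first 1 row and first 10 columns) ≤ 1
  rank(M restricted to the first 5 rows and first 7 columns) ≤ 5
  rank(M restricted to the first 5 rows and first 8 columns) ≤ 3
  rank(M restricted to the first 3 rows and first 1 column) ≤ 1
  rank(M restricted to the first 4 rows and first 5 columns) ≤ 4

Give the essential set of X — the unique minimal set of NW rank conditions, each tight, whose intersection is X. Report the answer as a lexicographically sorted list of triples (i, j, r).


Reconstructing r_w from the 27 given conditions:

  row 1: 0 1 1 1 1 1 1 1 1 1 1
  row 2: 1 2 2 2 2 2 2 2 2 2 2
  row 3: 1 2 2 2 3 3 3 3 3 3 3
  row 4: 1 2 2 2 3 3 3 3 3 4 4
  row 5: 1 2 2 2 3 3 3 3 4 5 5
  row 6: 1 2 2 2 3 3 3 4 5 6 6
  row 7: 1 2 2 2 3 3 4 5 6 7 7
  row 8: 1 2 2 2 3 3 4 5 6 7 8
  row 9: 1 2 2 2 3 4 5 6 7 8 9
  row 10: 1 2 2 3 4 5 6 7 8 9 10
  row 11: 1 2 3 4 5 6 7 8 9 10 11

so w = (2, 1, 5, 10, 9, 8, 7, 11, 6, 4, 3).

7 SE-corners of the 27-cell Rothe diagram give Ess(w):

[(1, 1, 0), (4, 9, 3), (5, 8, 3), (6, 7, 3), (8, 6, 3), (9, 4, 2), (10, 3, 2)]


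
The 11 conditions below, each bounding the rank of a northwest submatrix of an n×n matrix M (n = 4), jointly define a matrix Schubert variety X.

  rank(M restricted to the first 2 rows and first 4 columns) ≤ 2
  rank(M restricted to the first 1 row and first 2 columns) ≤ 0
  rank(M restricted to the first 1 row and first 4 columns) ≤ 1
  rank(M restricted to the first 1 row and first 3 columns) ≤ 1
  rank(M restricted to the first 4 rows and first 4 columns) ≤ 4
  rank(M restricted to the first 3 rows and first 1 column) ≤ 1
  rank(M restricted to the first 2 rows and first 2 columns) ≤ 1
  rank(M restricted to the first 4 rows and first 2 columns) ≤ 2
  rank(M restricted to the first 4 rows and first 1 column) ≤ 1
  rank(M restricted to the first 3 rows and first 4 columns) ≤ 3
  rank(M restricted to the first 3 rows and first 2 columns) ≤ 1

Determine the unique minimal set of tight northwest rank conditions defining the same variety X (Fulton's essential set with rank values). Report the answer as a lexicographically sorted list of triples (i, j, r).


Rank table r_w(4×4) implied by the 11 constraints:

  0, 0, 1, 1
  1, 1, 2, 2
  1, 1, 2, 3
  1, 2, 3, 4

the unique w with this rank table is (3, 1, 4, 2).

D(w) has 3 cells with 2 SE-corners; essential set:

[(1, 2, 0), (3, 2, 1)]


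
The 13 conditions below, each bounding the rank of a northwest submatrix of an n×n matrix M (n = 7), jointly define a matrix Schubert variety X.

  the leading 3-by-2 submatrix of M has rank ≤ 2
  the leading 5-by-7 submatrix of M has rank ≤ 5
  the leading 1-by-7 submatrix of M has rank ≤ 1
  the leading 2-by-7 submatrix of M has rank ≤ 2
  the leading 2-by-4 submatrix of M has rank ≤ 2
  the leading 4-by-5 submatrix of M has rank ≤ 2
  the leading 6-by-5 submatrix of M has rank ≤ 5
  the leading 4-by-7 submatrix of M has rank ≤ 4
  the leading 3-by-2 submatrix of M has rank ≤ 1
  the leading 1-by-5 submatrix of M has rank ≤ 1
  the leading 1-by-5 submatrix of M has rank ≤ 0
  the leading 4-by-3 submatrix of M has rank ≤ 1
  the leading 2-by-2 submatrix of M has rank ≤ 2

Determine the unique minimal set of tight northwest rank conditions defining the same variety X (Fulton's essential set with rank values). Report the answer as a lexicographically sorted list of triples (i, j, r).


Reconstructing r_w from the 13 given conditions:

  row 1: 0, 0, 0, 0, 0, 1, 1
  row 2: 1, 1, 1, 1, 1, 2, 2
  row 3: 1, 1, 1, 2, 2, 3, 3
  row 4: 1, 1, 1, 2, 2, 3, 4
  row 5: 1, 2, 2, 3, 3, 4, 5
  row 6: 1, 2, 3, 4, 4, 5, 6
  row 7: 1, 2, 3, 4, 5, 6, 7

giving w = (6, 1, 4, 7, 2, 3, 5) via Δ²R.

Rothe diagram D(w) (10 cells), 3 SE-corners (essential conditions):

[(1, 5, 0), (4, 3, 1), (4, 5, 2)]


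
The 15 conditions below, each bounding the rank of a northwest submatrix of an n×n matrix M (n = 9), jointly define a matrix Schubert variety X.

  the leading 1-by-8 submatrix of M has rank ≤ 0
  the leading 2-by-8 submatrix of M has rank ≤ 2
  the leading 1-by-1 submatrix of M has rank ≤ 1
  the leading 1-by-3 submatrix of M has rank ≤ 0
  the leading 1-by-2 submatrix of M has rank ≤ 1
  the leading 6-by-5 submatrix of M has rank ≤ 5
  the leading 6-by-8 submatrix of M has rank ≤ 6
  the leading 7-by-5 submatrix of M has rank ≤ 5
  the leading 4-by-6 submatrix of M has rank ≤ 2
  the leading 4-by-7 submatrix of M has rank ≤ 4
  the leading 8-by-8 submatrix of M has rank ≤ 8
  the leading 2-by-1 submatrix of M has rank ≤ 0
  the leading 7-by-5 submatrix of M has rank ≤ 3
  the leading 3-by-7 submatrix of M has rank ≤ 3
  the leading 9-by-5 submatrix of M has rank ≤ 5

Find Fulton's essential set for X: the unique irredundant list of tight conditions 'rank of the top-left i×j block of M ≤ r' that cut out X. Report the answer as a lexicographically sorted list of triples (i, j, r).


Recovering R(i,j) via the rank-extension bound from the 15 conditions:

  i=1: 0  0  0  0  0  0  0  0  1
  i=2: 0  1  1  1  1  1  1  1  2
  i=3: 1  2  2  2  2  2  2  2  3
  i=4: 1  2  2  2  2  2  3  3  4
  i=5: 1  2  3  3  3  3  4  4  5
  i=6: 1  2  3  3  3  4  5  5  6
  i=7: 1  2  3  3  3  4  5  6  7
  i=8: 1  2  3  4  4  5  6  7  8
  i=9: 1  2  3  4  5  6  7  8  9

giving w = (9, 2, 1, 7, 3, 6, 8, 4, 5) via Δ²R.

|D(w)|=17, |Ess(w)|=4:

[(1, 8, 0), (2, 1, 0), (4, 6, 2), (7, 5, 3)]


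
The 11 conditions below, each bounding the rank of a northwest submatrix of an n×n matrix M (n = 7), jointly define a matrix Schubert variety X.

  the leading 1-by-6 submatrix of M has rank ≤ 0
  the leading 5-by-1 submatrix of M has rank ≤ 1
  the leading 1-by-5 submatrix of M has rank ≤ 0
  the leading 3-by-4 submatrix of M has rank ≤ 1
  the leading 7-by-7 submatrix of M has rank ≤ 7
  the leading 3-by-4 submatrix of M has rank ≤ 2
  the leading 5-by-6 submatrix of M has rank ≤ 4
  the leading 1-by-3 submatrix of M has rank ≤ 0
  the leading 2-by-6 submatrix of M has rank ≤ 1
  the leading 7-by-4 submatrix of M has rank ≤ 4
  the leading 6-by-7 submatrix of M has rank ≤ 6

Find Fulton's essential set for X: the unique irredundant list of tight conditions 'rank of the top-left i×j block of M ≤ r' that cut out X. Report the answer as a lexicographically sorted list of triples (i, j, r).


The tightest implied rank at each (i,j), from the 11 conditions:

  0 | 0 | 0 | 0 | 0 | 0 | 1
  1 | 1 | 1 | 1 | 1 | 1 | 2
  1 | 1 | 1 | 1 | 2 | 2 | 3
  1 | 2 | 2 | 2 | 3 | 3 | 4
  1 | 2 | 3 | 3 | 4 | 4 | 5
  1 | 2 | 3 | 4 | 5 | 5 | 6
  1 | 2 | 3 | 4 | 5 | 6 | 7

giving w = (7, 1, 5, 2, 3, 4, 6) via Δ²R.

|D(w)|=9, |Ess(w)|=2:

[(1, 6, 0), (3, 4, 1)]


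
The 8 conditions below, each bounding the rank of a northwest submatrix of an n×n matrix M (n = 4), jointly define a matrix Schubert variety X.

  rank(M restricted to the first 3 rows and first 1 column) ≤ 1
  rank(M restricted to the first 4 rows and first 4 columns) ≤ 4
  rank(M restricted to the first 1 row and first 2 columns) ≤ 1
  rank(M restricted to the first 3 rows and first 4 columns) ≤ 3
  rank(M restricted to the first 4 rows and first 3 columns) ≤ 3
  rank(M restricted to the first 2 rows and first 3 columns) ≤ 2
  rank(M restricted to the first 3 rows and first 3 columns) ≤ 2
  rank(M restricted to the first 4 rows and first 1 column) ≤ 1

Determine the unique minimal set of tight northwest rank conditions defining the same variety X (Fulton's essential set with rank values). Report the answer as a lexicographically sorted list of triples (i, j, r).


Propagating the 8 rank bounds to every northwest block:

  1  1  1  1
  1  2  2  2
  1  2  2  3
  1  2  3  4

reading off 1-entries of Δ²R: w = (1, 2, 4, 3).

Rothe diagram D(w) (1 cell), 1 SE-corner (essential condition):

[(3, 3, 2)]


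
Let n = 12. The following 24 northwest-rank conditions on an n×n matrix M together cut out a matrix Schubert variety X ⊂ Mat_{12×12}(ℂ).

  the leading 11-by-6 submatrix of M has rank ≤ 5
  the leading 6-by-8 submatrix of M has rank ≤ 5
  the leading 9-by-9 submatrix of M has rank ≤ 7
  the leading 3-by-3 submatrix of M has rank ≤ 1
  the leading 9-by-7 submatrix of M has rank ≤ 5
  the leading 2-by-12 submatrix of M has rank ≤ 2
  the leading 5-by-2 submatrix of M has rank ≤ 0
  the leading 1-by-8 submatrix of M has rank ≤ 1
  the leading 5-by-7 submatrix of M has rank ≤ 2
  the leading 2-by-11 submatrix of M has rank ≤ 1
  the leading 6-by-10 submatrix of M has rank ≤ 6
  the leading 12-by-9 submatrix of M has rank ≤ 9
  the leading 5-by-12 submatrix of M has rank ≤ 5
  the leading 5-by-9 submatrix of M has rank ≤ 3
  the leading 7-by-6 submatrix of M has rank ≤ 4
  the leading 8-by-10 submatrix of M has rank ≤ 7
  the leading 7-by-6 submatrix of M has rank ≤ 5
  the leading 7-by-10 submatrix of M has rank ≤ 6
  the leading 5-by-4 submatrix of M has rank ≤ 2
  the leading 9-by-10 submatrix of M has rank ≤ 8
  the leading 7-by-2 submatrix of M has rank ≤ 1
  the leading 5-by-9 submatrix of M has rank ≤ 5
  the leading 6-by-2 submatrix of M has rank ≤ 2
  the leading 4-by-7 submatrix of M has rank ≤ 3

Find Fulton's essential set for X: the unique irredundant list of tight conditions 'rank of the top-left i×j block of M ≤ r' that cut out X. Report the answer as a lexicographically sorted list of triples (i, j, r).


Rank table r_w(12×12) implied by the 24 constraints:

  i=1: 0 0 1 1 1 1 1 1 1 1 1 1
  i=2: 0 0 1 1 1 1 1 1 1 1 1 2
  i=3: 0 0 1 2 2 2 2 2 2 2 2 3
  i=4: 0 0 1 2 2 2 2 3 3 3 3 4
  i=5: 0 0 1 2 2 2 2 3 3 4 4 5
  i=6: 1 1 2 3 3 3 3 4 4 5 5 6
  i=7: 1 1 2 3 4 4 4 5 5 6 6 7
  i=8: 1 2 3 4 5 5 5 6 6 7 7 8
  i=9: 1 2 3 4 5 5 5 6 7 8 8 9
  i=10: 1 2 3 4 5 5 6 7 8 9 9 10
  i=11: 1 2 3 4 5 5 6 7 8 9 10 11
  i=12: 1 2 3 4 5 6 7 8 9 10 11 12

second differences of R give the permutation w = (3, 12, 4, 8, 10, 1, 5, 2, 9, 7, 11, 6).

7 SE-corners of the 30-cell Rothe diagram give Ess(w):

[(2, 11, 1), (5, 2, 0), (5, 7, 2), (5, 9, 3), (7, 2, 1), (9, 7, 5), (11, 6, 5)]


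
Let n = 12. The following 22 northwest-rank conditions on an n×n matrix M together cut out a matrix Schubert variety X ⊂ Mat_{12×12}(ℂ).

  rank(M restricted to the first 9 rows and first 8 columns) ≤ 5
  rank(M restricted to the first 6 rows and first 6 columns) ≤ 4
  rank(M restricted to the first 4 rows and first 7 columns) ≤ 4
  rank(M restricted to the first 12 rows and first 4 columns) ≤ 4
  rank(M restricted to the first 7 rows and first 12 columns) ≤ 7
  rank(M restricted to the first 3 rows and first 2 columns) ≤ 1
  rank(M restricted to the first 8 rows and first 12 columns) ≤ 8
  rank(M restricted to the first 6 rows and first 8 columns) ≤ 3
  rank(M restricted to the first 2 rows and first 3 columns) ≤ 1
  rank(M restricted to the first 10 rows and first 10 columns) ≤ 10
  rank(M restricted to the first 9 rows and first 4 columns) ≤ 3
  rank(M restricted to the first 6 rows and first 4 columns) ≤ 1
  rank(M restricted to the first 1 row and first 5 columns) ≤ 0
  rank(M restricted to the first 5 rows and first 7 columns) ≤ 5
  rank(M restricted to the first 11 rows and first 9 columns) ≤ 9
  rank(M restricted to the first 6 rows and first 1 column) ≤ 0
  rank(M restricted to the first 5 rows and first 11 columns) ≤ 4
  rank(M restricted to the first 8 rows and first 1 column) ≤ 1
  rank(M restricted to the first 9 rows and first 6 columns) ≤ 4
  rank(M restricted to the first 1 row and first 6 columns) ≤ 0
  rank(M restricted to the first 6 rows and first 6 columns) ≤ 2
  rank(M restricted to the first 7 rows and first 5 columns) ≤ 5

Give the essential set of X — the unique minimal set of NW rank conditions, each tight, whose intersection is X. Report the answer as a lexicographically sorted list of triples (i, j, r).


Computing R[i][j] = min implied NW-rank bound (n=12, 22 conditions):

  row 1: 0 0 0 0 0 0 1 1 1 1 1 1
  row 2: 0 1 1 1 1 1 2 2 2 2 2 2
  row 3: 0 1 1 1 2 2 3 3 3 3 3 3
  row 4: 0 1 1 1 2 2 3 3 4 4 4 4
  row 5: 0 1 1 1 2 2 3 3 4 4 4 5
  row 6: 0 1 1 1 2 2 3 3 4 5 5 6
  row 7: 1 2 2 2 3 3 4 4 5 6 6 7
  row 8: 1 2 3 3 4 4 5 5 6 7 7 8
  row 9: 1 2 3 3 4 4 5 5 6 7 8 9
  row 10: 1 2 3 4 5 5 6 6 7 8 9 10
  row 11: 1 2 3 4 5 6 7 7 8 9 10 11
  row 12: 1 2 3 4 5 6 7 8 9 10 11 12

second differences of R give the permutation w = (7, 2, 5, 9, 12, 10, 1, 3, 11, 4, 6, 8).

9 SE-corners of the 30-cell Rothe diagram give Ess(w):

[(1, 6, 0), (5, 11, 4), (6, 1, 0), (6, 4, 1), (6, 6, 2), (6, 8, 3), (9, 4, 3), (9, 6, 4), (9, 8, 5)]


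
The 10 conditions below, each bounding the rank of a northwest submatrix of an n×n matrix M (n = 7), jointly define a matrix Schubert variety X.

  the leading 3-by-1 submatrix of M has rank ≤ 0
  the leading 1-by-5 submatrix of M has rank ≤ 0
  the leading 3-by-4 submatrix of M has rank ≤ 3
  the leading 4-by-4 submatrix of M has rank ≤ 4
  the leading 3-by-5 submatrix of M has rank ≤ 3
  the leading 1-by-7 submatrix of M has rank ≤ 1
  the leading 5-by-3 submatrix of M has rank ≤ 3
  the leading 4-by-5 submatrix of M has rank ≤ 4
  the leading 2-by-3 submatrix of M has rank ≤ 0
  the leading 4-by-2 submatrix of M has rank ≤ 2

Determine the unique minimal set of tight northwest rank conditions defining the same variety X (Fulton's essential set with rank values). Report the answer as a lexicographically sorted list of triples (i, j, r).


Computing R[i][j] = min implied NW-rank bound (n=7, 10 conditions):

  row 1: 0  0  0  0  0  1  1
  row 2: 0  0  0  1  1  2  2
  row 3: 0  1  1  2  2  3  3
  row 4: 1  2  2  3  3  4  4
  row 5: 1  2  3  4  4  5  5
  row 6: 1  2  3  4  5  6  6
  row 7: 1  2  3  4  5  6  7

the unique w with this rank table is (6, 4, 2, 1, 3, 5, 7).

ℓ(w)=9; the 3 essential cells (i,j,r):

[(1, 5, 0), (2, 3, 0), (3, 1, 0)]


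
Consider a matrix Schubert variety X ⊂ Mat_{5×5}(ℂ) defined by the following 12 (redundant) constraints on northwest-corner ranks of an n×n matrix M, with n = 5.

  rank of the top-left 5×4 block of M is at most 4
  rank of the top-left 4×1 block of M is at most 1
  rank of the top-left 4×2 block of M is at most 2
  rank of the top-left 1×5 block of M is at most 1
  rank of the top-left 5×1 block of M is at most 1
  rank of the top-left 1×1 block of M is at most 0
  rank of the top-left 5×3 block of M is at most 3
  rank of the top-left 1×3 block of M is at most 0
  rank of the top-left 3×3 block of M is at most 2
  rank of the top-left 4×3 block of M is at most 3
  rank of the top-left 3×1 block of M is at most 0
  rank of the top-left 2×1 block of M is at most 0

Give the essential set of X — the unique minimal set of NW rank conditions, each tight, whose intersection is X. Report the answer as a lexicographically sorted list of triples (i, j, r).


Recovering R(i,j) via the rank-extension bound from the 12 conditions:

  row 1: 0, 0, 0, 1, 1
  row 2: 0, 1, 1, 2, 2
  row 3: 0, 1, 2, 3, 3
  row 4: 1, 2, 3, 4, 4
  row 5: 1, 2, 3, 4, 5

hence w(1..5) = (4, 2, 3, 1, 5).

2 SE-corners of the 5-cell Rothe diagram give Ess(w):

[(1, 3, 0), (3, 1, 0)]


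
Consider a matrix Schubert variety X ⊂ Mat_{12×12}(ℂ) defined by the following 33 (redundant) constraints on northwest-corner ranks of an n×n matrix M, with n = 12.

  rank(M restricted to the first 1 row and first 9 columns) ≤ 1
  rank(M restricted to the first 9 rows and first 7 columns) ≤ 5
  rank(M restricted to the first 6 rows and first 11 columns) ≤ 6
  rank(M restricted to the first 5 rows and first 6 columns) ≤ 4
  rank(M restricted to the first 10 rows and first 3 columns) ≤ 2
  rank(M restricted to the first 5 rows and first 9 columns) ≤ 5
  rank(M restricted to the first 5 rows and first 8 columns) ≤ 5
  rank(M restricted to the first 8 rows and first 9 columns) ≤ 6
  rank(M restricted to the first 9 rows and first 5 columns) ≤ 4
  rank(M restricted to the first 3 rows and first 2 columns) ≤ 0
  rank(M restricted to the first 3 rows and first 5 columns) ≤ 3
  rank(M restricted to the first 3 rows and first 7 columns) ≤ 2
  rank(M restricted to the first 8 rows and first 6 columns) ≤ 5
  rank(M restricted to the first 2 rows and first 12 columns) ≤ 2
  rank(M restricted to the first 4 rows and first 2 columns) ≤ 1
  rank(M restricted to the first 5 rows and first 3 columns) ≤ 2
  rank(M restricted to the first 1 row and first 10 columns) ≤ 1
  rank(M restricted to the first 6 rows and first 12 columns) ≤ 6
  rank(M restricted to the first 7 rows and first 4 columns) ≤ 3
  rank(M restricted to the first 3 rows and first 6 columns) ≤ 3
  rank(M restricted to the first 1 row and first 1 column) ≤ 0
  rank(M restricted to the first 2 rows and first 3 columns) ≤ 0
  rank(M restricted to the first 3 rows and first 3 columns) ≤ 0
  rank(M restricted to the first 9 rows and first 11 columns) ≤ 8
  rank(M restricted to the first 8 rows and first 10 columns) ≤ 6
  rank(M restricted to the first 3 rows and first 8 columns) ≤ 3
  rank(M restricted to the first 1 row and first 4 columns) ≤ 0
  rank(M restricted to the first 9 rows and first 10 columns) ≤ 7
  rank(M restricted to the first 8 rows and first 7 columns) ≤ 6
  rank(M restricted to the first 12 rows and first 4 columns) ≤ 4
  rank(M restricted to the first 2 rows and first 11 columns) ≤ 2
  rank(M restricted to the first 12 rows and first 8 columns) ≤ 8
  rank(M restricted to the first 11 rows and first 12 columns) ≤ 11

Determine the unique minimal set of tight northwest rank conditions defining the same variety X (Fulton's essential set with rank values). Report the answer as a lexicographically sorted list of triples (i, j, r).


Recovering R(i,j) via the rank-extension bound from the 33 conditions:

  0 0 0 0 1 1 1 1 1 1 1 1
  0 0 0 1 2 2 2 2 2 2 2 2
  0 0 0 1 2 2 2 3 3 3 3 3
  1 1 1 2 3 3 3 4 4 4 4 4
  1 2 2 3 4 4 4 5 5 5 5 5
  1 2 2 3 4 5 5 6 6 6 6 6
  1 2 2 3 4 5 5 6 6 6 7 7
  1 2 2 3 4 5 5 6 6 6 7 8
  1 2 2 3 4 5 5 6 7 7 8 9
  1 2 2 3 4 5 6 7 8 8 9 10
  1 2 3 4 5 6 7 8 9 9 10 11
  1 2 3 4 5 6 7 8 9 10 11 12

giving w = (5, 4, 8, 1, 2, 6, 11, 12, 9, 7, 3, 10) via Δ²R.

D(w) has 24 cells with 6 SE-corners; essential set:

[(1, 4, 0), (3, 3, 0), (3, 7, 2), (8, 10, 6), (9, 7, 5), (10, 3, 2)]


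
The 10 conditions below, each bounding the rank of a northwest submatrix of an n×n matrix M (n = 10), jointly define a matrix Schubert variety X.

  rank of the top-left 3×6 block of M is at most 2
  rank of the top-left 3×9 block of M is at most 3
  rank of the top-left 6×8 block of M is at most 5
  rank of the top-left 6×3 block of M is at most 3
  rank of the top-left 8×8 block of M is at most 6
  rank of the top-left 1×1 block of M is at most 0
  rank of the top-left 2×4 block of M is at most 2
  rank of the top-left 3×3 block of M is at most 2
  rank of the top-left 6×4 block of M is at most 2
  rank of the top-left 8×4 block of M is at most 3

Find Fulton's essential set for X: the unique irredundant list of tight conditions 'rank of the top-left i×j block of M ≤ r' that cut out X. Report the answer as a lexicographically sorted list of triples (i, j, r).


Rank table r_w(10×10) implied by the 10 constraints:

  0 1 1 1 1 1 1 1 1 1
  1 2 2 2 2 2 2 2 2 2
  1 2 2 2 2 2 3 3 3 3
  1 2 2 2 3 3 4 4 4 4
  1 2 2 2 3 4 5 5 5 5
  1 2 2 2 3 4 5 5 6 6
  1 2 3 3 4 5 6 6 7 7
  1 2 3 3 4 5 6 6 7 8
  1 2 3 4 5 6 7 7 8 9
  1 2 3 4 5 6 7 8 9 10

hence w(1..10) = (2, 1, 7, 5, 6, 9, 3, 10, 4, 8).

D(w) has 14 cells with 6 SE-corners; essential set:

[(1, 1, 0), (3, 6, 2), (6, 4, 2), (6, 8, 5), (8, 4, 3), (8, 8, 6)]


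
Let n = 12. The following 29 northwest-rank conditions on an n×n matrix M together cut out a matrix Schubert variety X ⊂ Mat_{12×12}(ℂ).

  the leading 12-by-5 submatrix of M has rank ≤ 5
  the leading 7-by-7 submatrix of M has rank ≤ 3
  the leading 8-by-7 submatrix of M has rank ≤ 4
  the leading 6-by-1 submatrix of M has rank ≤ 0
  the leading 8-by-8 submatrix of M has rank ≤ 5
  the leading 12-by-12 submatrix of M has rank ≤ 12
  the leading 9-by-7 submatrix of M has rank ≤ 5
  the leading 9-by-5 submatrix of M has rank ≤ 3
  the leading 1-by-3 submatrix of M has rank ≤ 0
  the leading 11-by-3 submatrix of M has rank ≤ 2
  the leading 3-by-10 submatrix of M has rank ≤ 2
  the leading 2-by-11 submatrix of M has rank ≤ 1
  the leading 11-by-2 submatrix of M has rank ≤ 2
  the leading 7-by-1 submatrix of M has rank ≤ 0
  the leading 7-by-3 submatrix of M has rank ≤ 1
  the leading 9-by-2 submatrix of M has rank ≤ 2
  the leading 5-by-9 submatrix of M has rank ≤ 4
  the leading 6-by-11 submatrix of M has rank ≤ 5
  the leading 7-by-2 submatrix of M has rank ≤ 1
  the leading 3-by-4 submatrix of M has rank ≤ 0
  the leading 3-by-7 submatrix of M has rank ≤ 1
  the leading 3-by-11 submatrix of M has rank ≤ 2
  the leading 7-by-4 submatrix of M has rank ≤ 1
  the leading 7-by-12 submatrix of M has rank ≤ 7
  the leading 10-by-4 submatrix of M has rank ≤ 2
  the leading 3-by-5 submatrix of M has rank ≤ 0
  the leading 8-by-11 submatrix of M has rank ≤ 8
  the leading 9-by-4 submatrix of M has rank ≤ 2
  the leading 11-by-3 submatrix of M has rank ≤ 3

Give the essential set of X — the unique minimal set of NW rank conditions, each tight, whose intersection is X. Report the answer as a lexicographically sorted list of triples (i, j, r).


Propagating the 29 rank bounds to every northwest block:

  0, 0, 0, 0, 0, 1, 1, 1, 1, 1, 1, 1
  0, 0, 0, 0, 0, 1, 1, 1, 1, 1, 1, 2
  0, 0, 0, 0, 0, 1, 1, 2, 2, 2, 2, 3
  0, 1, 1, 1, 1, 2, 2, 3, 3, 3, 3, 4
  0, 1, 1, 1, 2, 3, 3, 4, 4, 4, 4, 5
  0, 1, 1, 1, 2, 3, 3, 4, 5, 5, 5, 6
  0, 1, 1, 1, 2, 3, 3, 4, 5, 6, 6, 7
  1, 2, 2, 2, 3, 4, 4, 5, 6, 7, 7, 8
  1, 2, 2, 2, 3, 4, 5, 6, 7, 8, 8, 9
  1, 2, 2, 2, 3, 4, 5, 6, 7, 8, 9, 10
  1, 2, 2, 3, 4, 5, 6, 7, 8, 9, 10, 11
  1, 2, 3, 4, 5, 6, 7, 8, 9, 10, 11, 12

second differences of R give the permutation w = (6, 12, 8, 2, 5, 9, 10, 1, 7, 11, 4, 3).

D(w) has 38 cells with 8 SE-corners; essential set:

[(2, 11, 1), (3, 5, 0), (3, 7, 1), (7, 1, 0), (7, 4, 1), (7, 7, 3), (10, 4, 2), (11, 3, 2)]


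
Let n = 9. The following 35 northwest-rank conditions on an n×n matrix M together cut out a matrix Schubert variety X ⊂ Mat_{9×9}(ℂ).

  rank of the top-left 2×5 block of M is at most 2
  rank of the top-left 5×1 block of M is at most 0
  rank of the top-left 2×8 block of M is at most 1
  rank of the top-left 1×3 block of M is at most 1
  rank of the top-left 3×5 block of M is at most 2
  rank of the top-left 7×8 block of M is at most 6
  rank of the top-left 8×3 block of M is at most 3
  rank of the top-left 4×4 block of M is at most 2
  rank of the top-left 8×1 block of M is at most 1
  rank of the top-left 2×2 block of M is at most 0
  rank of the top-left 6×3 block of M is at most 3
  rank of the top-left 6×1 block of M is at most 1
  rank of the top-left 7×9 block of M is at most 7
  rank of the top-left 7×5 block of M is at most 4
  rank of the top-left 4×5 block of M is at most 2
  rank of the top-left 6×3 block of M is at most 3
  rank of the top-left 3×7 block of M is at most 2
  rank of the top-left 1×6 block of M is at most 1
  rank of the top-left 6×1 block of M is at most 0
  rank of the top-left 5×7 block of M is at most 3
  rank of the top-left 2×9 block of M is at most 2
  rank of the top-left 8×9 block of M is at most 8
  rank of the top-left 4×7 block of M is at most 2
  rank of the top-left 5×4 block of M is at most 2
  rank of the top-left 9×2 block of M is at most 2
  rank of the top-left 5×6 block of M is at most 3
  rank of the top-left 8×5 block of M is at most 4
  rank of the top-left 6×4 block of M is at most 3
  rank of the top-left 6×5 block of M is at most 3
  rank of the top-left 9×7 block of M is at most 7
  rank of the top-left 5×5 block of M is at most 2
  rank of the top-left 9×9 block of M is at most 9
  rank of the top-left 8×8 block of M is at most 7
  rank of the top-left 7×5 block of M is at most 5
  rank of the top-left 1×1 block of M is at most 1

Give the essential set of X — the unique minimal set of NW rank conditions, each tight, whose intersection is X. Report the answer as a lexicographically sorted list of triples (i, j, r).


Recovering R(i,j) via the rank-extension bound from the 35 conditions:

  i=1: 0  0  1  1  1  1  1  1  1
  i=2: 0  0  1  1  1  1  1  1  2
  i=3: 0  1  2  2  2  2  2  2  3
  i=4: 0  1  2  2  2  2  2  3  4
  i=5: 0  1  2  2  2  3  3  4  5
  i=6: 0  1  2  3  3  4  4  5  6
  i=7: 1  2  3  4  4  5  5  6  7
  i=8: 1  2  3  4  4  5  6  7  8
  i=9: 1  2  3  4  5  6  7  8  9

hence w(1..9) = (3, 9, 2, 8, 6, 4, 1, 7, 5).

ℓ(w)=20; the 6 essential cells (i,j,r):

[(2, 2, 0), (2, 8, 1), (4, 7, 2), (5, 5, 2), (6, 1, 0), (8, 5, 4)]


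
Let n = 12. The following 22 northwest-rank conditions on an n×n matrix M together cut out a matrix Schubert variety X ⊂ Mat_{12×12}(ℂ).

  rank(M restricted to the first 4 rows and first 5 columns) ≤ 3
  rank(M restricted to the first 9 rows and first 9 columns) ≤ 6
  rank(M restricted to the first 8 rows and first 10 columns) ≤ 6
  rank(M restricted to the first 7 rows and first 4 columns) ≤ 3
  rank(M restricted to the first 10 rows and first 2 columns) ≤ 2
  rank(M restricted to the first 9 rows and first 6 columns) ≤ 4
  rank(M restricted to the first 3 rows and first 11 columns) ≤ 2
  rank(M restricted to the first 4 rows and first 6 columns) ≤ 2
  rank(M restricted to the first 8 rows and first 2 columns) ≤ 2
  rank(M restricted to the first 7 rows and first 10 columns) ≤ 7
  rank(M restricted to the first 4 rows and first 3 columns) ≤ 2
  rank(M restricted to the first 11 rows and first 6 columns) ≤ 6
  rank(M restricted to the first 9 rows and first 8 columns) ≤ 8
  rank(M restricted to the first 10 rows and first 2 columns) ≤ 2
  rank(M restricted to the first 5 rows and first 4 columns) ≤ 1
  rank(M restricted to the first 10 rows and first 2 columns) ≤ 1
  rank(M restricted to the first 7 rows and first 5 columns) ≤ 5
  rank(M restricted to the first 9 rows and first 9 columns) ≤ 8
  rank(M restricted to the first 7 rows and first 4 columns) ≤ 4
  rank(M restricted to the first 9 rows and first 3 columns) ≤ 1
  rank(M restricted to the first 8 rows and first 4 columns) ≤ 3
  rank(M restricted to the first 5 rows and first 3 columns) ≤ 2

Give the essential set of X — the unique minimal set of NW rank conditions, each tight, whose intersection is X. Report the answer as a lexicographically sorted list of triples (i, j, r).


Reconstructing r_w from the 22 given conditions:

  1 1 1 1 1 1 1 1 1 1 1 1
  1 1 1 1 2 2 2 2 2 2 2 2
  1 1 1 1 2 2 2 2 2 2 2 3
  1 1 1 1 2 2 3 3 3 3 3 4
  1 1 1 1 2 3 4 4 4 4 4 5
  1 1 1 2 3 4 5 5 5 5 5 6
  1 1 1 2 3 4 5 6 6 6 6 7
  1 1 1 2 3 4 5 6 6 6 7 8
  1 1 1 2 3 4 5 6 6 7 8 9
  1 1 2 3 4 5 6 7 7 8 9 10
  1 2 3 4 5 6 7 8 8 9 10 11
  1 2 3 4 5 6 7 8 9 10 11 12

so w = (1, 5, 12, 7, 6, 4, 8, 11, 10, 3, 2, 9).

|D(w)|=31, |Ess(w)|=7:

[(3, 11, 2), (4, 6, 2), (5, 4, 1), (8, 10, 6), (9, 3, 1), (9, 9, 6), (10, 2, 1)]


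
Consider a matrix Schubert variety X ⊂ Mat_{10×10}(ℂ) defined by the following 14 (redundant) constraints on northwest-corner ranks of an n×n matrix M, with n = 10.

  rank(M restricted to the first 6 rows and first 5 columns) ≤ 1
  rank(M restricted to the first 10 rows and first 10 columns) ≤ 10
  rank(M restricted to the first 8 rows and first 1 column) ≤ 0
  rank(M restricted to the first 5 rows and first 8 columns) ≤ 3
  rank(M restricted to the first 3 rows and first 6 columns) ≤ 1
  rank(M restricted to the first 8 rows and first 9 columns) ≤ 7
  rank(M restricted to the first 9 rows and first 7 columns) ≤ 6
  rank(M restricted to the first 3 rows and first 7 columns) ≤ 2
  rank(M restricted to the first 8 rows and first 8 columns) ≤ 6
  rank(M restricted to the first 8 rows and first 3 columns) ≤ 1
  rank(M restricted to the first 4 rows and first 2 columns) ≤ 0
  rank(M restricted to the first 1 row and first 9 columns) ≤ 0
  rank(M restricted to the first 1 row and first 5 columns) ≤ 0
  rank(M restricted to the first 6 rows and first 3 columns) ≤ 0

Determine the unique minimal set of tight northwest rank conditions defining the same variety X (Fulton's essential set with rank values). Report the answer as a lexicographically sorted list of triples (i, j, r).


Recovering R(i,j) via the rank-extension bound from the 14 conditions:

  R[1]: 0 | 0 | 0 | 0 | 0 | 0 | 0 | 0 | 0 | 1
  R[2]: 0 | 0 | 0 | 1 | 1 | 1 | 1 | 1 | 1 | 2
  R[3]: 0 | 0 | 0 | 1 | 1 | 1 | 2 | 2 | 2 | 3
  R[4]: 0 | 0 | 0 | 1 | 1 | 2 | 3 | 3 | 3 | 4
  R[5]: 0 | 0 | 0 | 1 | 1 | 2 | 3 | 3 | 4 | 5
  R[6]: 0 | 0 | 0 | 1 | 1 | 2 | 3 | 4 | 5 | 6
  R[7]: 0 | 1 | 1 | 2 | 2 | 3 | 4 | 5 | 6 | 7
  R[8]: 0 | 1 | 1 | 2 | 3 | 4 | 5 | 6 | 7 | 8
  R[9]: 1 | 2 | 2 | 3 | 4 | 5 | 6 | 7 | 8 | 9
  R[10]: 1 | 2 | 3 | 4 | 5 | 6 | 7 | 8 | 9 | 10

second differences of R give the permutation w = (10, 4, 7, 6, 9, 8, 2, 5, 1, 3).

D(w) has 33 cells with 7 SE-corners; essential set:

[(1, 9, 0), (3, 6, 1), (5, 8, 3), (6, 3, 0), (6, 5, 1), (8, 1, 0), (8, 3, 1)]


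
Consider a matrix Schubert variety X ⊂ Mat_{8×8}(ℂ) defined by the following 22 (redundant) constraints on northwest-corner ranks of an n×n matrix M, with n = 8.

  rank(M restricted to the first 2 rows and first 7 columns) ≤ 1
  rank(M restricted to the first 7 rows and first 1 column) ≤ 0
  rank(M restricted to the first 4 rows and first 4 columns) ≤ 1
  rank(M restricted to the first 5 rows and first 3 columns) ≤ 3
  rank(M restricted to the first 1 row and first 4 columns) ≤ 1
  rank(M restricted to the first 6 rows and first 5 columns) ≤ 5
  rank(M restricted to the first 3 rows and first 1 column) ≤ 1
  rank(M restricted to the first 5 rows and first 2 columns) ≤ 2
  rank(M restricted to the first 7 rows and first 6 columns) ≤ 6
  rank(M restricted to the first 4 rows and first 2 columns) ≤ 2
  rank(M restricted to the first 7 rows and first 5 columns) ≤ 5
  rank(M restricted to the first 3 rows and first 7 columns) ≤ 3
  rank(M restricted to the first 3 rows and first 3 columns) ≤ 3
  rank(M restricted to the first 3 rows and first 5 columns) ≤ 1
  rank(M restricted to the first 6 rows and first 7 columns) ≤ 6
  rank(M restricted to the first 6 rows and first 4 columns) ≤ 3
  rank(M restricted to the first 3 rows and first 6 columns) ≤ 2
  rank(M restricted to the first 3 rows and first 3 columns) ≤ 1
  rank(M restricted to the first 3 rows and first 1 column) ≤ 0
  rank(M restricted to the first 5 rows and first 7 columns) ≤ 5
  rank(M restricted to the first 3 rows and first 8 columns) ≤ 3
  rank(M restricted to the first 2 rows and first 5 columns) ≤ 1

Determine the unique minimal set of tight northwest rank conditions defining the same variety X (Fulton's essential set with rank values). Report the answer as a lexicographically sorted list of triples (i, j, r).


Recovering R(i,j) via the rank-extension bound from the 22 conditions:

  R[1]: 0 | 1 | 1 | 1 | 1 | 1 | 1 | 1
  R[2]: 0 | 1 | 1 | 1 | 1 | 1 | 1 | 2
  R[3]: 0 | 1 | 1 | 1 | 1 | 2 | 2 | 3
  R[4]: 0 | 1 | 1 | 1 | 2 | 3 | 3 | 4
  R[5]: 0 | 1 | 2 | 2 | 3 | 4 | 4 | 5
  R[6]: 0 | 1 | 2 | 3 | 4 | 5 | 5 | 6
  R[7]: 0 | 1 | 2 | 3 | 4 | 5 | 6 | 7
  R[8]: 1 | 2 | 3 | 4 | 5 | 6 | 7 | 8

the unique w with this rank table is (2, 8, 6, 5, 3, 4, 7, 1).

ℓ(w)=17; the 4 essential cells (i,j,r):

[(2, 7, 1), (3, 5, 1), (4, 4, 1), (7, 1, 0)]


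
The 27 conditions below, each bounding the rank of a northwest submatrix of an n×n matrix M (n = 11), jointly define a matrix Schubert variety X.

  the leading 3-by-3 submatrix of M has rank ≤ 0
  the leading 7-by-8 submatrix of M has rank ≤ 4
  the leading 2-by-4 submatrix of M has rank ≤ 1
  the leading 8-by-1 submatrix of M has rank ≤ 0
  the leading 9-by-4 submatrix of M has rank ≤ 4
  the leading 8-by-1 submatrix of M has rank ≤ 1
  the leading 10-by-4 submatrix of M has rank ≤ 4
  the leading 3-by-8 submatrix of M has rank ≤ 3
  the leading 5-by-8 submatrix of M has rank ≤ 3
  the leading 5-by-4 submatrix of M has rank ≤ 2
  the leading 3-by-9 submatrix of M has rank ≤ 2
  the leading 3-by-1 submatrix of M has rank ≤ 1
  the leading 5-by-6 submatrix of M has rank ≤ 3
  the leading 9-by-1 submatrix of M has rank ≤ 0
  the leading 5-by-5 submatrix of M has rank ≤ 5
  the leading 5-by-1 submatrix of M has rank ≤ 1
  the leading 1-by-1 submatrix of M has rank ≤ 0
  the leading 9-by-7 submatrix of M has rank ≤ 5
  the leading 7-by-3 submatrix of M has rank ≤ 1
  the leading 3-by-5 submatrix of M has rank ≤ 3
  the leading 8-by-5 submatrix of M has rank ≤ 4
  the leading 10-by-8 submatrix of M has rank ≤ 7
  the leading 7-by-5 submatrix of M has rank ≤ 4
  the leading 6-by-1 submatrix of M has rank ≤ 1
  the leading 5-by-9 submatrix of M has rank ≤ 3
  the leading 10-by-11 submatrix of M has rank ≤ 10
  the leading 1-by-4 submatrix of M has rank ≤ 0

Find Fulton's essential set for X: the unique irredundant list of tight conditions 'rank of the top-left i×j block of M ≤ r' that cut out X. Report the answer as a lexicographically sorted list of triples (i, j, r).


Propagating the 27 rank bounds to every northwest block:

  row 1: 0 0 0 0 1 1 1 1 1 1 1
  row 2: 0 0 0 1 2 2 2 2 2 2 2
  row 3: 0 0 0 1 2 2 2 2 2 3 3
  row 4: 0 1 1 2 3 3 3 3 3 4 4
  row 5: 0 1 1 2 3 3 3 3 3 4 5
  row 6: 0 1 1 2 3 4 4 4 4 5 6
  row 7: 0 1 1 2 3 4 4 4 5 6 7
  row 8: 0 1 2 3 4 5 5 5 6 7 8
  row 9: 0 1 2 3 4 5 5 6 7 8 9
  row 10: 1 2 3 4 5 6 6 7 8 9 10
  row 11: 1 2 3 4 5 6 7 8 9 10 11

second differences of R give the permutation w = (5, 4, 10, 2, 11, 6, 9, 3, 8, 1, 7).

Fulton essential set (8 of the 30 Rothe cells):

[(1, 4, 0), (3, 3, 0), (3, 9, 2), (5, 9, 3), (7, 3, 1), (7, 8, 4), (9, 1, 0), (9, 7, 5)]


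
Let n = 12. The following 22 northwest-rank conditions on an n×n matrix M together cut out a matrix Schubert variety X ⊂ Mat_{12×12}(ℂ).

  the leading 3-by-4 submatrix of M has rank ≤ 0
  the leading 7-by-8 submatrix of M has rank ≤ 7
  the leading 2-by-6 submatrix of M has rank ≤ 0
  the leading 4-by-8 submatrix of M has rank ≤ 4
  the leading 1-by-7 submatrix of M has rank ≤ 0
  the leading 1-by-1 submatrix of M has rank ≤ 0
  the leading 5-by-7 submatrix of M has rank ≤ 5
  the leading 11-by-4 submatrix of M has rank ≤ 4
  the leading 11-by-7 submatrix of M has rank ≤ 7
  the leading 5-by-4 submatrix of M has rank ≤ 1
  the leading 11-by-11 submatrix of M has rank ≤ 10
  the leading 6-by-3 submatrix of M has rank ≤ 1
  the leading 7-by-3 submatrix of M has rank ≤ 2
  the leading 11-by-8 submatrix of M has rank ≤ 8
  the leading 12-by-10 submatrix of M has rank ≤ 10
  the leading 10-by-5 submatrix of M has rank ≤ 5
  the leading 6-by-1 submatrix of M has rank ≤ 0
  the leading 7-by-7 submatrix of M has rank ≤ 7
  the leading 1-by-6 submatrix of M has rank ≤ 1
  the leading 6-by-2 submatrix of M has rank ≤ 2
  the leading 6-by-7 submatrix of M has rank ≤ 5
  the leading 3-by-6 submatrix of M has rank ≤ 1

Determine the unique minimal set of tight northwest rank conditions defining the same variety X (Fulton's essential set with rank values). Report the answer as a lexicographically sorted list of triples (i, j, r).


Propagating the 22 rank bounds to every northwest block:

  0, 0, 0, 0, 0, 0, 0, 1, 1, 1, 1, 1
  0, 0, 0, 0, 0, 0, 1, 2, 2, 2, 2, 2
  0, 0, 0, 0, 1, 1, 2, 3, 3, 3, 3, 3
  0, 1, 1, 1, 2, 2, 3, 4, 4, 4, 4, 4
  0, 1, 1, 1, 2, 3, 4, 5, 5, 5, 5, 5
  0, 1, 1, 2, 3, 4, 5, 6, 6, 6, 6, 6
  1, 2, 2, 3, 4, 5, 6, 7, 7, 7, 7, 7
  1, 2, 3, 4, 5, 6, 7, 8, 8, 8, 8, 8
  1, 2, 3, 4, 5, 6, 7, 8, 9, 9, 9, 9
  1, 2, 3, 4, 5, 6, 7, 8, 9, 10, 10, 10
  1, 2, 3, 4, 5, 6, 7, 8, 9, 10, 10, 11
  1, 2, 3, 4, 5, 6, 7, 8, 9, 10, 11, 12

the unique w with this rank table is (8, 7, 5, 2, 6, 4, 1, 3, 9, 10, 12, 11).

|D(w)|=24, |Ess(w)|=7:

[(1, 7, 0), (2, 6, 0), (3, 4, 0), (5, 4, 1), (6, 1, 0), (6, 3, 1), (11, 11, 10)]


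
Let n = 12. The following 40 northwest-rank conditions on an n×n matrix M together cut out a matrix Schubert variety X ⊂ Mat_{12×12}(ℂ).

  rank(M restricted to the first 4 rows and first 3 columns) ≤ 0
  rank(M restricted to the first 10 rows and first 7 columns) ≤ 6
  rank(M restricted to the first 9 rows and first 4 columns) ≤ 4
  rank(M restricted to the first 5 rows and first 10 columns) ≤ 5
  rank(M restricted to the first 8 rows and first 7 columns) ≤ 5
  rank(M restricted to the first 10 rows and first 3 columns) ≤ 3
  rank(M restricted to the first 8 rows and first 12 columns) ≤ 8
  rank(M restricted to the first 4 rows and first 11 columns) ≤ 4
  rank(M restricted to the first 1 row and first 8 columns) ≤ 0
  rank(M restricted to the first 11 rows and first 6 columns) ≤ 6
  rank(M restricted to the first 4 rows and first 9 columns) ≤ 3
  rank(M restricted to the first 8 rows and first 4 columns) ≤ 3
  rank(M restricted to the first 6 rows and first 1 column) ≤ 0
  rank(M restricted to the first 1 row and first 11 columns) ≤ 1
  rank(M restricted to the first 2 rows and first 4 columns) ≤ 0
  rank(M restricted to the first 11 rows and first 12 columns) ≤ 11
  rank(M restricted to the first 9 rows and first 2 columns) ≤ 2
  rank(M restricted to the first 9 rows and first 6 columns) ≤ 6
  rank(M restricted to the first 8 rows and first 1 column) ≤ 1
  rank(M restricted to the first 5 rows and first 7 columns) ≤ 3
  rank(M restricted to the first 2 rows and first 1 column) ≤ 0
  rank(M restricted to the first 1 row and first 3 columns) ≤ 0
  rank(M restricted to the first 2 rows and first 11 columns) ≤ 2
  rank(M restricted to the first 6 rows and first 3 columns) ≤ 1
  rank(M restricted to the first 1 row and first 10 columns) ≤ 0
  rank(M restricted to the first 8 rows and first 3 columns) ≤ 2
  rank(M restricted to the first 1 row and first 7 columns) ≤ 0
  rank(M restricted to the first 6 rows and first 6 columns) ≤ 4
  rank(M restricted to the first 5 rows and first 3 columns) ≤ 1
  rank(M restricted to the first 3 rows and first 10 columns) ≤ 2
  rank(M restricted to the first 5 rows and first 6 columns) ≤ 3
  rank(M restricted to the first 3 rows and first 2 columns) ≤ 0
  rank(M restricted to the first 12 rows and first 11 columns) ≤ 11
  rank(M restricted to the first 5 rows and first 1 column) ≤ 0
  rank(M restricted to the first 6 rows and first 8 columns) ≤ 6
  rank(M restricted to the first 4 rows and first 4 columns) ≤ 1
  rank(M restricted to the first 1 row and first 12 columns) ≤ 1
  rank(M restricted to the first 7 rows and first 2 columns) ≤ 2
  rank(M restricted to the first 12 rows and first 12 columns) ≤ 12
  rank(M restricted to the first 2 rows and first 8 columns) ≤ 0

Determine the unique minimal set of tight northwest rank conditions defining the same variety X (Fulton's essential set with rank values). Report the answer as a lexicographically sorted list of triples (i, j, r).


Recovering R(i,j) via the rank-extension bound from the 40 conditions:

  row 1: 0 | 0 | 0 | 0 | 0 | 0 | 0 | 0 | 0 | 0 | 1 | 1
  row 2: 0 | 0 | 0 | 0 | 0 | 0 | 0 | 0 | 1 | 1 | 2 | 2
  row 3: 0 | 0 | 0 | 1 | 1 | 1 | 1 | 1 | 2 | 2 | 3 | 3
  row 4: 0 | 0 | 0 | 1 | 2 | 2 | 2 | 2 | 3 | 3 | 4 | 4
  row 5: 0 | 1 | 1 | 2 | 3 | 3 | 3 | 3 | 4 | 4 | 5 | 5
  row 6: 0 | 1 | 1 | 2 | 3 | 4 | 4 | 4 | 5 | 5 | 6 | 6
  row 7: 1 | 2 | 2 | 3 | 4 | 5 | 5 | 5 | 6 | 6 | 7 | 7
  row 8: 1 | 2 | 2 | 3 | 4 | 5 | 5 | 6 | 7 | 7 | 8 | 8
  row 9: 1 | 2 | 3 | 4 | 5 | 6 | 6 | 7 | 8 | 8 | 9 | 9
  row 10: 1 | 2 | 3 | 4 | 5 | 6 | 6 | 7 | 8 | 9 | 10 | 10
  row 11: 1 | 2 | 3 | 4 | 5 | 6 | 7 | 8 | 9 | 10 | 11 | 11
  row 12: 1 | 2 | 3 | 4 | 5 | 6 | 7 | 8 | 9 | 10 | 11 | 12

reading off 1-entries of Δ²R: w = (11, 9, 4, 5, 2, 6, 1, 8, 3, 10, 7, 12).

8 SE-corners of the 30-cell Rothe diagram give Ess(w):

[(1, 10, 0), (2, 8, 0), (4, 3, 0), (6, 1, 0), (6, 3, 1), (8, 3, 2), (8, 7, 5), (10, 7, 6)]
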